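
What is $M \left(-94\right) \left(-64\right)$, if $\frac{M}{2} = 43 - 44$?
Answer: $-12032$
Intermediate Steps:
$M = -2$ ($M = 2 \left(43 - 44\right) = 2 \left(-1\right) = -2$)
$M \left(-94\right) \left(-64\right) = \left(-2\right) \left(-94\right) \left(-64\right) = 188 \left(-64\right) = -12032$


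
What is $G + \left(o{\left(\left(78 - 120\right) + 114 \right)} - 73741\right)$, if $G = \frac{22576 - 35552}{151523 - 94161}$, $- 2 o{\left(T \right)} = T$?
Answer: $- \frac{2116004625}{28681} \approx -73777.0$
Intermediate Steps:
$o{\left(T \right)} = - \frac{T}{2}$
$G = - \frac{6488}{28681}$ ($G = - \frac{12976}{57362} = \left(-12976\right) \frac{1}{57362} = - \frac{6488}{28681} \approx -0.22621$)
$G + \left(o{\left(\left(78 - 120\right) + 114 \right)} - 73741\right) = - \frac{6488}{28681} - \left(73741 + \frac{\left(78 - 120\right) + 114}{2}\right) = - \frac{6488}{28681} - \left(73741 + \frac{-42 + 114}{2}\right) = - \frac{6488}{28681} - 73777 = - \frac{2116004625}{28681}$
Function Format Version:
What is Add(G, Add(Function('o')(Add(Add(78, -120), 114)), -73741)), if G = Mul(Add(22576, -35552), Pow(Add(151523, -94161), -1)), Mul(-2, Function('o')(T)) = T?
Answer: Rational(-2116004625, 28681) ≈ -73777.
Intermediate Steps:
Function('o')(T) = Mul(Rational(-1, 2), T)
G = Rational(-6488, 28681) (G = Mul(-12976, Pow(57362, -1)) = Mul(-12976, Rational(1, 57362)) = Rational(-6488, 28681) ≈ -0.22621)
Add(G, Add(Function('o')(Add(Add(78, -120), 114)), -73741)) = Add(Rational(-6488, 28681), Add(Mul(Rational(-1, 2), Add(Add(78, -120), 114)), -73741)) = Add(Rational(-6488, 28681), Add(Mul(Rational(-1, 2), Add(-42, 114)), -73741)) = Add(Rational(-6488, 28681), Add(Mul(Rational(-1, 2), 72), -73741)) = Add(Rational(-6488, 28681), Add(-36, -73741)) = Add(Rational(-6488, 28681), -73777) = Rational(-2116004625, 28681)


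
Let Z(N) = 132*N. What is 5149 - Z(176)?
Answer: -18083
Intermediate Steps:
5149 - Z(176) = 5149 - 132*176 = 5149 - 1*23232 = 5149 - 23232 = -18083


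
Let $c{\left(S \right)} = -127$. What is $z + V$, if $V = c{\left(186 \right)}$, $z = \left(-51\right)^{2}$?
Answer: $2474$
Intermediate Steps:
$z = 2601$
$V = -127$
$z + V = 2601 - 127 = 2474$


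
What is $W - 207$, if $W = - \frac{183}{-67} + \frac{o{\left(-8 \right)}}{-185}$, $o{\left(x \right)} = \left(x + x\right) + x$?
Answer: $- \frac{2530302}{12395} \approx -204.14$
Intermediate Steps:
$o{\left(x \right)} = 3 x$ ($o{\left(x \right)} = 2 x + x = 3 x$)
$W = \frac{35463}{12395}$ ($W = - \frac{183}{-67} + \frac{3 \left(-8\right)}{-185} = \left(-183\right) \left(- \frac{1}{67}\right) - - \frac{24}{185} = \frac{183}{67} + \frac{24}{185} = \frac{35463}{12395} \approx 2.8611$)
$W - 207 = \frac{35463}{12395} - 207 = - \frac{2530302}{12395}$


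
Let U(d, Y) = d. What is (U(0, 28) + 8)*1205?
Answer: 9640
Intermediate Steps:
(U(0, 28) + 8)*1205 = (0 + 8)*1205 = 8*1205 = 9640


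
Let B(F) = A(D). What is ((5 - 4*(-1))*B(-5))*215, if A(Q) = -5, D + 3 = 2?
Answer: -9675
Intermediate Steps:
D = -1 (D = -3 + 2 = -1)
B(F) = -5
((5 - 4*(-1))*B(-5))*215 = ((5 - 4*(-1))*(-5))*215 = ((5 + 4)*(-5))*215 = (9*(-5))*215 = -45*215 = -9675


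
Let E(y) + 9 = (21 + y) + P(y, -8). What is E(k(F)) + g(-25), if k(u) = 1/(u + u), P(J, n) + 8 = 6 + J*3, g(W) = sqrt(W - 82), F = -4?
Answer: 19/2 + I*sqrt(107) ≈ 9.5 + 10.344*I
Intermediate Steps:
g(W) = sqrt(-82 + W)
P(J, n) = -2 + 3*J (P(J, n) = -8 + (6 + J*3) = -8 + (6 + 3*J) = -2 + 3*J)
k(u) = 1/(2*u)
E(y) = 10 + 4*y (E(y) = -9 + ((21 + y) + (-2 + 3*y)) = -9 + (19 + 4*y) = 10 + 4*y)
E(k(F)) + g(-25) = (10 + 4*((1/2)/(-4))) + sqrt(-82 - 25) = (10 + 4*((1/2)*(-1/4))) + sqrt(-107) = (10 + 4*(-1/8)) + I*sqrt(107) = (10 - 1/2) + I*sqrt(107) = 19/2 + I*sqrt(107)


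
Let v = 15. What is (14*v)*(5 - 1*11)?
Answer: -1260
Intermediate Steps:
(14*v)*(5 - 1*11) = (14*15)*(5 - 1*11) = 210*(5 - 11) = 210*(-6) = -1260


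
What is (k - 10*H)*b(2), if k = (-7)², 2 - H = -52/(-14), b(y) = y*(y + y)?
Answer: 3704/7 ≈ 529.14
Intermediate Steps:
b(y) = 2*y² (b(y) = y*(2*y) = 2*y²)
H = -12/7 (H = 2 - (-52)/(-14) = 2 - (-52)*(-1)/14 = 2 - 1*26/7 = 2 - 26/7 = -12/7 ≈ -1.7143)
k = 49
(k - 10*H)*b(2) = (49 - 10*(-12/7))*(2*2²) = (49 + 120/7)*(2*4) = (463/7)*8 = 3704/7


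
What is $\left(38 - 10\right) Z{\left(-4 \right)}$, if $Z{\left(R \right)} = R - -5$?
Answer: $28$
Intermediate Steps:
$Z{\left(R \right)} = 5 + R$ ($Z{\left(R \right)} = R + 5 = 5 + R$)
$\left(38 - 10\right) Z{\left(-4 \right)} = \left(38 - 10\right) \left(5 - 4\right) = 28 \cdot 1 = 28$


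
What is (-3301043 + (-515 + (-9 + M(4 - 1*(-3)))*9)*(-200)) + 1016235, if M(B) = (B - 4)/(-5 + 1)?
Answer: -2164258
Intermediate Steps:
M(B) = 1 - B/4 (M(B) = (-4 + B)/(-4) = (-4 + B)*(-¼) = 1 - B/4)
(-3301043 + (-515 + (-9 + M(4 - 1*(-3)))*9)*(-200)) + 1016235 = (-3301043 + (-515 + (-9 + (1 - (4 - 1*(-3))/4))*9)*(-200)) + 1016235 = (-3301043 + (-515 + (-9 + (1 - (4 + 3)/4))*9)*(-200)) + 1016235 = (-3301043 + (-515 + (-9 + (1 - ¼*7))*9)*(-200)) + 1016235 = (-3301043 + (-515 + (-9 + (1 - 7/4))*9)*(-200)) + 1016235 = (-3301043 + (-515 + (-9 - ¾)*9)*(-200)) + 1016235 = (-3301043 + (-515 - 39/4*9)*(-200)) + 1016235 = (-3301043 + (-515 - 351/4)*(-200)) + 1016235 = (-3301043 - 2411/4*(-200)) + 1016235 = (-3301043 + 120550) + 1016235 = -3180493 + 1016235 = -2164258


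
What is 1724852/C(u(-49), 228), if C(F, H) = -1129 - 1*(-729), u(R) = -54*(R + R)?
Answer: -431213/100 ≈ -4312.1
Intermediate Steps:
u(R) = -108*R
C(F, H) = -400 (C(F, H) = -1129 + 729 = -400)
1724852/C(u(-49), 228) = 1724852/(-400) = 1724852*(-1/400) = -431213/100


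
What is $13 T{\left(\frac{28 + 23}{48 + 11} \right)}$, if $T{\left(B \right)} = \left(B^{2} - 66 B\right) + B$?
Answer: $- \frac{2508792}{3481} \approx -720.71$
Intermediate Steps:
$T{\left(B \right)} = B^{2} - 65 B$
$13 T{\left(\frac{28 + 23}{48 + 11} \right)} = 13 \frac{28 + 23}{48 + 11} \left(-65 + \frac{28 + 23}{48 + 11}\right) = 13 \cdot \frac{51}{59} \left(-65 + \frac{51}{59}\right) = 13 \cdot 51 \cdot \frac{1}{59} \left(-65 + 51 \cdot \frac{1}{59}\right) = 13 \frac{51 \left(-65 + \frac{51}{59}\right)}{59} = 13 \cdot \frac{51}{59} \left(- \frac{3784}{59}\right) = 13 \left(- \frac{192984}{3481}\right) = - \frac{2508792}{3481}$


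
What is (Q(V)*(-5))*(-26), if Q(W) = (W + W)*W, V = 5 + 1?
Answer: 9360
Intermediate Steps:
V = 6
Q(W) = 2*W**2 (Q(W) = (2*W)*W = 2*W**2)
(Q(V)*(-5))*(-26) = ((2*6**2)*(-5))*(-26) = ((2*36)*(-5))*(-26) = (72*(-5))*(-26) = -360*(-26) = 9360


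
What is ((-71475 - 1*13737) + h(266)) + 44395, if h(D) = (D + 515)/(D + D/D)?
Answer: -10897358/267 ≈ -40814.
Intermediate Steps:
h(D) = (515 + D)/(1 + D) (h(D) = (515 + D)/(D + 1) = (515 + D)/(1 + D))
((-71475 - 1*13737) + h(266)) + 44395 = ((-71475 - 1*13737) + (515 + 266)/(1 + 266)) + 44395 = ((-71475 - 13737) + 781/267) + 44395 = (-85212 + (1/267)*781) + 44395 = (-85212 + 781/267) + 44395 = -22750823/267 + 44395 = -10897358/267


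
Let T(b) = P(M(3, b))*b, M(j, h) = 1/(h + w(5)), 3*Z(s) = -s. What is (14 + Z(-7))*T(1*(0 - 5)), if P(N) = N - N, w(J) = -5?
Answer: 0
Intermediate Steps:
Z(s) = -s/3 (Z(s) = (-s)/3 = -s/3)
M(j, h) = 1/(-5 + h) (M(j, h) = 1/(h - 5) = 1/(-5 + h))
P(N) = 0
T(b) = 0 (T(b) = 0*b = 0)
(14 + Z(-7))*T(1*(0 - 5)) = (14 - 1/3*(-7))*0 = (14 + 7/3)*0 = (49/3)*0 = 0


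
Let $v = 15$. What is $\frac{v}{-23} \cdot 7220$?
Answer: $- \frac{108300}{23} \approx -4708.7$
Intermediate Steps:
$\frac{v}{-23} \cdot 7220 = \frac{15}{-23} \cdot 7220 = 15 \left(- \frac{1}{23}\right) 7220 = \left(- \frac{15}{23}\right) 7220 = - \frac{108300}{23}$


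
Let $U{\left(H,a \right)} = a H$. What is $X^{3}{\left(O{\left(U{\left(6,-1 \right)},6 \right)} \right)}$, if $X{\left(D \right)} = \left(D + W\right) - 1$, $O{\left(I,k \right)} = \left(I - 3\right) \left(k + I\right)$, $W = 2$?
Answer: $1$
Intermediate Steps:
$U{\left(H,a \right)} = H a$
$O{\left(I,k \right)} = \left(-3 + I\right) \left(I + k\right)$
$X{\left(D \right)} = 1 + D$ ($X{\left(D \right)} = \left(D + 2\right) - 1 = \left(2 + D\right) - 1 = 1 + D$)
$X^{3}{\left(O{\left(U{\left(6,-1 \right)},6 \right)} \right)} = \left(1 + \left(\left(6 \left(-1\right)\right)^{2} - 3 \cdot 6 \left(-1\right) - 18 + 6 \left(-1\right) 6\right)\right)^{3} = \left(1 - \left(36 - 36\right)\right)^{3} = \left(1 + \left(36 + 18 - 18 - 36\right)\right)^{3} = \left(1 + 0\right)^{3} = 1^{3} = 1$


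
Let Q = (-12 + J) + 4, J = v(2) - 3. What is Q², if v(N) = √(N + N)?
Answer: 81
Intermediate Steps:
v(N) = √2*√N (v(N) = √(2*N) = √2*√N)
J = -1 (J = √2*√2 - 3 = 2 - 3 = -1)
Q = -9 (Q = (-12 - 1) + 4 = -13 + 4 = -9)
Q² = (-9)² = 81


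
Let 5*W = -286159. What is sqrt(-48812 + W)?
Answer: I*sqrt(2651095)/5 ≈ 325.64*I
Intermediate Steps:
W = -286159/5 (W = (1/5)*(-286159) = -286159/5 ≈ -57232.)
sqrt(-48812 + W) = sqrt(-48812 - 286159/5) = sqrt(-530219/5) = I*sqrt(2651095)/5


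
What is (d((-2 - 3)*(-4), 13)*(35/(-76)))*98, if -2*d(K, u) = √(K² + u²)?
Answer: 1715*√569/76 ≈ 538.28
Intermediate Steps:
d(K, u) = -√(K² + u²)/2
(d((-2 - 3)*(-4), 13)*(35/(-76)))*98 = ((-√(((-2 - 3)*(-4))² + 13²)/2)*(35/(-76)))*98 = ((-√((-5*(-4))² + 169)/2)*(35*(-1/76)))*98 = (-√(20² + 169)/2*(-35/76))*98 = (-√(400 + 169)/2*(-35/76))*98 = (-√569/2*(-35/76))*98 = (35*√569/152)*98 = 1715*√569/76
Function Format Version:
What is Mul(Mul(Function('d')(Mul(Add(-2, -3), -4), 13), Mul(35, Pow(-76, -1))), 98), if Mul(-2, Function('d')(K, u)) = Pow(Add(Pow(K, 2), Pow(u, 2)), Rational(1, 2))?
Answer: Mul(Rational(1715, 76), Pow(569, Rational(1, 2))) ≈ 538.28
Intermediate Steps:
Function('d')(K, u) = Mul(Rational(-1, 2), Pow(Add(Pow(K, 2), Pow(u, 2)), Rational(1, 2)))
Mul(Mul(Function('d')(Mul(Add(-2, -3), -4), 13), Mul(35, Pow(-76, -1))), 98) = Mul(Mul(Mul(Rational(-1, 2), Pow(Add(Pow(Mul(Add(-2, -3), -4), 2), Pow(13, 2)), Rational(1, 2))), Mul(35, Pow(-76, -1))), 98) = Mul(Mul(Mul(Rational(-1, 2), Pow(Add(Pow(Mul(-5, -4), 2), 169), Rational(1, 2))), Mul(35, Rational(-1, 76))), 98) = Mul(Mul(Mul(Rational(-1, 2), Pow(Add(Pow(20, 2), 169), Rational(1, 2))), Rational(-35, 76)), 98) = Mul(Mul(Mul(Rational(-1, 2), Pow(Add(400, 169), Rational(1, 2))), Rational(-35, 76)), 98) = Mul(Mul(Mul(Rational(-1, 2), Pow(569, Rational(1, 2))), Rational(-35, 76)), 98) = Mul(Mul(Rational(35, 152), Pow(569, Rational(1, 2))), 98) = Mul(Rational(1715, 76), Pow(569, Rational(1, 2)))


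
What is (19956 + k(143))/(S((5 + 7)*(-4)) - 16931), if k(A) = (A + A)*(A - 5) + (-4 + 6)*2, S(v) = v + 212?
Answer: -59428/16767 ≈ -3.5443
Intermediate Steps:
S(v) = 212 + v
k(A) = 4 + 2*A*(-5 + A) (k(A) = (2*A)*(-5 + A) + 2*2 = 2*A*(-5 + A) + 4 = 4 + 2*A*(-5 + A))
(19956 + k(143))/(S((5 + 7)*(-4)) - 16931) = (19956 + (4 - 10*143 + 2*143²))/((212 + (5 + 7)*(-4)) - 16931) = (19956 + (4 - 1430 + 2*20449))/((212 + 12*(-4)) - 16931) = (19956 + (4 - 1430 + 40898))/((212 - 48) - 16931) = (19956 + 39472)/(164 - 16931) = 59428/(-16767) = 59428*(-1/16767) = -59428/16767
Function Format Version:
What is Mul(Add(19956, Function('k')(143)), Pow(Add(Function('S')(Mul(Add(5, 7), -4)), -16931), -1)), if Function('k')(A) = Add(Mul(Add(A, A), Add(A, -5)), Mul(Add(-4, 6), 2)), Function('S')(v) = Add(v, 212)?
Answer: Rational(-59428, 16767) ≈ -3.5443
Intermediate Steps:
Function('S')(v) = Add(212, v)
Function('k')(A) = Add(4, Mul(2, A, Add(-5, A))) (Function('k')(A) = Add(Mul(Mul(2, A), Add(-5, A)), Mul(2, 2)) = Add(Mul(2, A, Add(-5, A)), 4) = Add(4, Mul(2, A, Add(-5, A))))
Mul(Add(19956, Function('k')(143)), Pow(Add(Function('S')(Mul(Add(5, 7), -4)), -16931), -1)) = Mul(Add(19956, Add(4, Mul(-10, 143), Mul(2, Pow(143, 2)))), Pow(Add(Add(212, Mul(Add(5, 7), -4)), -16931), -1)) = Mul(Add(19956, Add(4, -1430, Mul(2, 20449))), Pow(Add(Add(212, Mul(12, -4)), -16931), -1)) = Mul(Add(19956, Add(4, -1430, 40898)), Pow(Add(Add(212, -48), -16931), -1)) = Mul(Add(19956, 39472), Pow(Add(164, -16931), -1)) = Mul(59428, Pow(-16767, -1)) = Mul(59428, Rational(-1, 16767)) = Rational(-59428, 16767)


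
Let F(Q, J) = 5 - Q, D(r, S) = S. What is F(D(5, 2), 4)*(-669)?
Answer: -2007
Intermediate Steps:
F(D(5, 2), 4)*(-669) = (5 - 1*2)*(-669) = (5 - 2)*(-669) = 3*(-669) = -2007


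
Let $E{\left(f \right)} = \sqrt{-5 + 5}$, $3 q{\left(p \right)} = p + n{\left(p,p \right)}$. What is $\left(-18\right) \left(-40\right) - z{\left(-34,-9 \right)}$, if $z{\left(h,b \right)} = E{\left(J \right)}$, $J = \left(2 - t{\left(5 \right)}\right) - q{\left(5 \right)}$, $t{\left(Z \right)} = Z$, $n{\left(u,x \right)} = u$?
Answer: $720$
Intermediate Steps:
$q{\left(p \right)} = \frac{2 p}{3}$ ($q{\left(p \right)} = \frac{p + p}{3} = \frac{2 p}{3}$)
$J = - \frac{19}{3}$ ($J = \left(2 - 5\right) - \frac{2}{3} \cdot 5 = \left(2 - 5\right) - \frac{10}{3} = -3 - \frac{10}{3} = - \frac{19}{3} \approx -6.3333$)
$E{\left(f \right)} = 0$ ($E{\left(f \right)} = \sqrt{0} = 0$)
$z{\left(h,b \right)} = 0$
$\left(-18\right) \left(-40\right) - z{\left(-34,-9 \right)} = \left(-18\right) \left(-40\right) - 0 = 720 + 0 = 720$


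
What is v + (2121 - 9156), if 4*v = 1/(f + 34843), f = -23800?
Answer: -310750019/44172 ≈ -7035.0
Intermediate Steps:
v = 1/44172 (v = 1/(4*(-23800 + 34843)) = (¼)/11043 = (¼)*(1/11043) = 1/44172 ≈ 2.2639e-5)
v + (2121 - 9156) = 1/44172 + (2121 - 9156) = 1/44172 - 7035 = -310750019/44172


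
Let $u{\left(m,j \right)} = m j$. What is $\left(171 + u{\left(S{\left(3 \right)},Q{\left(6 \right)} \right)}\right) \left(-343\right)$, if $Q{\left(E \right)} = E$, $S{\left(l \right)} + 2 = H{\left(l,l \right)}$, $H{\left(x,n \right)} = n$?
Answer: $-60711$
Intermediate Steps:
$S{\left(l \right)} = -2 + l$
$u{\left(m,j \right)} = j m$
$\left(171 + u{\left(S{\left(3 \right)},Q{\left(6 \right)} \right)}\right) \left(-343\right) = \left(171 + 6 \left(-2 + 3\right)\right) \left(-343\right) = \left(171 + 6 \cdot 1\right) \left(-343\right) = \left(171 + 6\right) \left(-343\right) = 177 \left(-343\right) = -60711$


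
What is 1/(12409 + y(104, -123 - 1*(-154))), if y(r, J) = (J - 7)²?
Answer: 1/12985 ≈ 7.7012e-5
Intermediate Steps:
y(r, J) = (-7 + J)²
1/(12409 + y(104, -123 - 1*(-154))) = 1/(12409 + (-7 + (-123 - 1*(-154)))²) = 1/(12409 + (-7 + (-123 + 154))²) = 1/(12409 + (-7 + 31)²) = 1/(12409 + 24²) = 1/(12409 + 576) = 1/12985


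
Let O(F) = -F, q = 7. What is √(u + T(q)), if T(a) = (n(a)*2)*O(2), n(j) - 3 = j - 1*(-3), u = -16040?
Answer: 6*I*√447 ≈ 126.85*I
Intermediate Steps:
n(j) = 6 + j (n(j) = 3 + (j - 1*(-3)) = 3 + (j + 3) = 3 + (3 + j) = 6 + j)
T(a) = -24 - 4*a (T(a) = ((6 + a)*2)*(-1*2) = (12 + 2*a)*(-2) = -24 - 4*a)
√(u + T(q)) = √(-16040 + (-24 - 4*7)) = √(-16040 + (-24 - 28)) = √(-16040 - 52) = √(-16092) = 6*I*√447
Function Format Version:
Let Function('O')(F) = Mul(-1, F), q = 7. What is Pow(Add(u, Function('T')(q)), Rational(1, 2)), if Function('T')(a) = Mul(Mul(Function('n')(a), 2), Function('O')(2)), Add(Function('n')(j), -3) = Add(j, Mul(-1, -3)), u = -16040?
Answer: Mul(6, I, Pow(447, Rational(1, 2))) ≈ Mul(126.85, I)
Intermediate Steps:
Function('n')(j) = Add(6, j) (Function('n')(j) = Add(3, Add(j, Mul(-1, -3))) = Add(3, Add(j, 3)) = Add(3, Add(3, j)) = Add(6, j))
Function('T')(a) = Add(-24, Mul(-4, a)) (Function('T')(a) = Mul(Mul(Add(6, a), 2), Mul(-1, 2)) = Mul(Add(12, Mul(2, a)), -2) = Add(-24, Mul(-4, a)))
Pow(Add(u, Function('T')(q)), Rational(1, 2)) = Pow(Add(-16040, Add(-24, Mul(-4, 7))), Rational(1, 2)) = Pow(Add(-16040, Add(-24, -28)), Rational(1, 2)) = Pow(Add(-16040, -52), Rational(1, 2)) = Pow(-16092, Rational(1, 2)) = Mul(6, I, Pow(447, Rational(1, 2)))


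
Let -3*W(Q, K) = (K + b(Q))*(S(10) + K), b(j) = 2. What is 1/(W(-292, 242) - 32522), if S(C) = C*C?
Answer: -1/60338 ≈ -1.6573e-5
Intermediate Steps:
S(C) = C²
W(Q, K) = -(2 + K)*(100 + K)/3 (W(Q, K) = -(K + 2)*(10² + K)/3 = -(2 + K)*(100 + K)/3)
1/(W(-292, 242) - 32522) = 1/((-200/3 - 34*242 - ⅓*242²) - 32522) = 1/((-200/3 - 8228 - ⅓*58564) - 32522) = 1/((-200/3 - 8228 - 58564/3) - 32522) = 1/(-27816 - 32522) = 1/(-60338) = -1/60338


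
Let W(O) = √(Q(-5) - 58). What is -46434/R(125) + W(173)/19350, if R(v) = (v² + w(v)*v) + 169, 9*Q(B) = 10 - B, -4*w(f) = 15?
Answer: -185736/61301 + 13*I*√3/58050 ≈ -3.0299 + 0.00038788*I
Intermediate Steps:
w(f) = -15/4 (w(f) = -¼*15 = -15/4)
Q(B) = 10/9 - B/9 (Q(B) = (10 - B)/9 = 10/9 - B/9)
W(O) = 13*I*√3/3 (W(O) = √((10/9 - ⅑*(-5)) - 58) = √((10/9 + 5/9) - 58) = √(5/3 - 58) = √(-169/3) = 13*I*√3/3)
R(v) = 169 + v² - 15*v/4 (R(v) = (v² - 15*v/4) + 169 = 169 + v² - 15*v/4)
-46434/R(125) + W(173)/19350 = -46434/(169 + 125² - 15/4*125) + (13*I*√3/3)/19350 = -46434/(169 + 15625 - 1875/4) + (13*I*√3/3)*(1/19350) = -46434/61301/4 + 13*I*√3/58050 = -46434*4/61301 + 13*I*√3/58050 = -185736/61301 + 13*I*√3/58050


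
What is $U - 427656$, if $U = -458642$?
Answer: $-886298$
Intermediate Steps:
$U - 427656 = -458642 - 427656 = -886298$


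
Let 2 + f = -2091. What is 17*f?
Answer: -35581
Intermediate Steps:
f = -2093 (f = -2 - 2091 = -2093)
17*f = 17*(-2093) = -35581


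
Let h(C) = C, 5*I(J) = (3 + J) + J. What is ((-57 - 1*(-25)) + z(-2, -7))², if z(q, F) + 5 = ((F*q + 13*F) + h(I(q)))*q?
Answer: 344569/25 ≈ 13783.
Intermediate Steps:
I(J) = ⅗ + 2*J/5 (I(J) = ((3 + J) + J)/5 = (3 + 2*J)/5 = ⅗ + 2*J/5)
z(q, F) = -5 + q*(⅗ + 13*F + 2*q/5 + F*q) (z(q, F) = -5 + ((F*q + 13*F) + (⅗ + 2*q/5))*q = -5 + ((13*F + F*q) + (⅗ + 2*q/5))*q = -5 + (⅗ + 13*F + 2*q/5 + F*q)*q = -5 + q*(⅗ + 13*F + 2*q/5 + F*q))
((-57 - 1*(-25)) + z(-2, -7))² = ((-57 - 1*(-25)) + (-5 - 7*(-2)² + 13*(-7)*(-2) + (⅕)*(-2)*(3 + 2*(-2))))² = ((-57 + 25) + (-5 - 7*4 + 182 + (⅕)*(-2)*(3 - 4)))² = (-32 + (-5 - 28 + 182 + (⅕)*(-2)*(-1)))² = (-32 + (-5 - 28 + 182 + ⅖))² = (-32 + 747/5)² = (587/5)² = 344569/25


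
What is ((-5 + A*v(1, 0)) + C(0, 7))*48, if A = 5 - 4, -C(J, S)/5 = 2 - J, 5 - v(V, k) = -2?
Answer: -384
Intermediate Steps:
v(V, k) = 7 (v(V, k) = 5 - 1*(-2) = 5 + 2 = 7)
C(J, S) = -10 + 5*J (C(J, S) = -5*(2 - J) = -10 + 5*J)
A = 1
((-5 + A*v(1, 0)) + C(0, 7))*48 = ((-5 + 1*7) + (-10 + 5*0))*48 = ((-5 + 7) + (-10 + 0))*48 = (2 - 10)*48 = -8*48 = -384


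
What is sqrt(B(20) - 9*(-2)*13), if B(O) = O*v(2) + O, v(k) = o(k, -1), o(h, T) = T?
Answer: 3*sqrt(26) ≈ 15.297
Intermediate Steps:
v(k) = -1
B(O) = 0 (B(O) = O*(-1) + O = -O + O = 0)
sqrt(B(20) - 9*(-2)*13) = sqrt(0 - 9*(-2)*13) = sqrt(0 + 18*13) = sqrt(0 + 234) = sqrt(234) = 3*sqrt(26)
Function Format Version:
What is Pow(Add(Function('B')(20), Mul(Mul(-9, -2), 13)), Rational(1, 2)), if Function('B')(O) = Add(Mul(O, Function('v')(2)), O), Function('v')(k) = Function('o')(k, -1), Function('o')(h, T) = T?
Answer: Mul(3, Pow(26, Rational(1, 2))) ≈ 15.297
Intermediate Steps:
Function('v')(k) = -1
Function('B')(O) = 0 (Function('B')(O) = Add(Mul(O, -1), O) = Add(Mul(-1, O), O) = 0)
Pow(Add(Function('B')(20), Mul(Mul(-9, -2), 13)), Rational(1, 2)) = Pow(Add(0, Mul(Mul(-9, -2), 13)), Rational(1, 2)) = Pow(Add(0, Mul(18, 13)), Rational(1, 2)) = Pow(Add(0, 234), Rational(1, 2)) = Pow(234, Rational(1, 2)) = Mul(3, Pow(26, Rational(1, 2)))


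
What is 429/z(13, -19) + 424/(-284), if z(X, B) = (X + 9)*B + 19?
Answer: -24251/9443 ≈ -2.5681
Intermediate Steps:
z(X, B) = 19 + B*(9 + X) (z(X, B) = (9 + X)*B + 19 = B*(9 + X) + 19 = 19 + B*(9 + X))
429/z(13, -19) + 424/(-284) = 429/(19 + 9*(-19) - 19*13) + 424/(-284) = 429/(19 - 171 - 247) + 424*(-1/284) = 429/(-399) - 106/71 = 429*(-1/399) - 106/71 = -143/133 - 106/71 = -24251/9443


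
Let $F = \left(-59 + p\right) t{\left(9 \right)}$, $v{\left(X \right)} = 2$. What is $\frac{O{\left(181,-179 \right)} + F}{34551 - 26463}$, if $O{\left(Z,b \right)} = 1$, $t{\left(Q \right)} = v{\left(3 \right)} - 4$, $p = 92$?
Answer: $- \frac{65}{8088} \approx -0.0080366$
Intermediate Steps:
$t{\left(Q \right)} = -2$ ($t{\left(Q \right)} = 2 - 4 = -2$)
$F = -66$ ($F = \left(-59 + 92\right) \left(-2\right) = 33 \left(-2\right) = -66$)
$\frac{O{\left(181,-179 \right)} + F}{34551 - 26463} = \frac{1 - 66}{34551 - 26463} = - \frac{65}{8088}$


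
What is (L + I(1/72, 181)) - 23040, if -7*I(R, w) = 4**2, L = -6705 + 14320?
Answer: -107991/7 ≈ -15427.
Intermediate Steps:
L = 7615
I(R, w) = -16/7 (I(R, w) = -1/7*4**2 = -1/7*16 = -16/7)
(L + I(1/72, 181)) - 23040 = (7615 - 16/7) - 23040 = 53289/7 - 23040 = -107991/7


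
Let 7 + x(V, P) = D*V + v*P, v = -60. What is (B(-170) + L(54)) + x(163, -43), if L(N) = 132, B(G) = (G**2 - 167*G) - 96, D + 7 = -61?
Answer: 48815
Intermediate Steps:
D = -68 (D = -7 - 61 = -68)
B(G) = -96 + G**2 - 167*G
x(V, P) = -7 - 68*V - 60*P (x(V, P) = -7 + (-68*V - 60*P) = -7 - 68*V - 60*P)
(B(-170) + L(54)) + x(163, -43) = ((-96 + (-170)**2 - 167*(-170)) + 132) + (-7 - 68*163 - 60*(-43)) = ((-96 + 28900 + 28390) + 132) + (-7 - 11084 + 2580) = (57194 + 132) - 8511 = 57326 - 8511 = 48815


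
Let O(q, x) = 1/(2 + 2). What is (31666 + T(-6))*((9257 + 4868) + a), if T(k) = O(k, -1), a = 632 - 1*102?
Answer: 1856275575/4 ≈ 4.6407e+8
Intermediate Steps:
a = 530 (a = 632 - 102 = 530)
O(q, x) = 1/4
T(k) = 1/4
(31666 + T(-6))*((9257 + 4868) + a) = (31666 + 1/4)*((9257 + 4868) + 530) = 126665*(14125 + 530)/4 = (126665/4)*14655 = 1856275575/4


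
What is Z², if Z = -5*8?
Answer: 1600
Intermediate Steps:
Z = -40
Z² = (-40)² = 1600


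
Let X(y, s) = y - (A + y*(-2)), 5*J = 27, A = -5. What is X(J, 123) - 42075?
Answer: -210269/5 ≈ -42054.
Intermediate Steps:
J = 27/5 (J = (1/5)*27 = 27/5 ≈ 5.4000)
X(y, s) = 5 + 3*y (X(y, s) = y - (-5 + y*(-2)) = y - (-5 - 2*y) = y + (5 + 2*y) = 5 + 3*y)
X(J, 123) - 42075 = (5 + 3*(27/5)) - 42075 = (5 + 81/5) - 42075 = 106/5 - 42075 = -210269/5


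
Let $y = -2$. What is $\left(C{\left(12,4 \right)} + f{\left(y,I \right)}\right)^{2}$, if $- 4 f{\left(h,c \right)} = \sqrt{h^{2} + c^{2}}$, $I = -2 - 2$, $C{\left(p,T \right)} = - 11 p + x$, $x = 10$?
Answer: $\frac{\left(244 + \sqrt{5}\right)^{2}}{4} \approx 15158.0$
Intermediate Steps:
$C{\left(p,T \right)} = 10 - 11 p$ ($C{\left(p,T \right)} = - 11 p + 10 = 10 - 11 p$)
$I = -4$ ($I = -2 - 2 = -4$)
$f{\left(h,c \right)} = - \frac{\sqrt{c^{2} + h^{2}}}{4}$ ($f{\left(h,c \right)} = - \frac{\sqrt{h^{2} + c^{2}}}{4} = - \frac{\sqrt{c^{2} + h^{2}}}{4}$)
$\left(C{\left(12,4 \right)} + f{\left(y,I \right)}\right)^{2} = \left(\left(10 - 132\right) - \frac{\sqrt{\left(-4\right)^{2} + \left(-2\right)^{2}}}{4}\right)^{2} = \left(\left(10 - 132\right) - \frac{\sqrt{16 + 4}}{4}\right)^{2} = \left(-122 - \frac{\sqrt{20}}{4}\right)^{2} = \left(-122 - \frac{2 \sqrt{5}}{4}\right)^{2} = \left(-122 - \frac{\sqrt{5}}{2}\right)^{2}$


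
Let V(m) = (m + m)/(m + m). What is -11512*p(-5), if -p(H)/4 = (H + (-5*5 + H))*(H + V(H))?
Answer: 6446720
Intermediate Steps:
V(m) = 1 (V(m) = (2*m)/((2*m)) = (2*m)*(1/(2*m)) = 1)
p(H) = -4*(1 + H)*(-25 + 2*H) (p(H) = -4*(H + (-5*5 + H))*(H + 1) = -4*(H + (-25 + H))*(1 + H) = -4*(-25 + 2*H)*(1 + H) = -4*(1 + H)*(-25 + 2*H))
-11512*p(-5) = -11512*(100 - 8*(-5)² + 92*(-5)) = -11512*(100 - 8*25 - 460) = -11512*(100 - 200 - 460) = -11512*(-560) = 6446720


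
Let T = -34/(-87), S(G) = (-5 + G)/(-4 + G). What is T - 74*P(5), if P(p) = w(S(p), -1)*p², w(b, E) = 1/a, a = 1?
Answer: -160916/87 ≈ -1849.6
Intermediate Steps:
S(G) = (-5 + G)/(-4 + G)
w(b, E) = 1 (w(b, E) = 1/1 = 1)
T = 34/87 (T = -34*(-1/87) = 34/87 ≈ 0.39080)
P(p) = p² (P(p) = 1*p² = p²)
T - 74*P(5) = 34/87 - 74*5² = 34/87 - 74*25 = 34/87 - 1850 = -160916/87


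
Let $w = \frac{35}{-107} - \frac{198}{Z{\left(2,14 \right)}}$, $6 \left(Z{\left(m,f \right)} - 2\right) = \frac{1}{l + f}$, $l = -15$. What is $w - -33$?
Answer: $- \frac{8060}{107} \approx -75.327$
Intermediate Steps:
$Z{\left(m,f \right)} = 2 + \frac{1}{6 \left(-15 + f\right)}$
$w = - \frac{11591}{107}$ ($w = \frac{35}{-107} - \frac{198}{\frac{1}{6} \frac{1}{-15 + 14} \left(-179 + 12 \cdot 14\right)} = 35 \left(- \frac{1}{107}\right) - \frac{198}{\frac{1}{6} \frac{1}{-1} \left(-179 + 168\right)} = - \frac{35}{107} - \frac{198}{\frac{1}{6} \left(-1\right) \left(-11\right)} = - \frac{35}{107} - \frac{198}{\frac{11}{6}} = - \frac{35}{107} - 108 = - \frac{11591}{107} \approx -108.33$)
$w - -33 = - \frac{11591}{107} - -33 = - \frac{11591}{107} + 33 = - \frac{8060}{107}$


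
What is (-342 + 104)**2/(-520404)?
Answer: -833/7653 ≈ -0.10885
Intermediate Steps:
(-342 + 104)**2/(-520404) = (-238)**2*(-1/520404) = 56644*(-1/520404) = -833/7653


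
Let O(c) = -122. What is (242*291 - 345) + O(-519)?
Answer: 69955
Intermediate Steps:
(242*291 - 345) + O(-519) = (242*291 - 345) - 122 = (70422 - 345) - 122 = 70077 - 122 = 69955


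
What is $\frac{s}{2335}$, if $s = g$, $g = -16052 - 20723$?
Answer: $- \frac{7355}{467} \approx -15.749$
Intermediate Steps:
$g = -36775$ ($g = -16052 - 20723 = -36775$)
$s = -36775$
$\frac{s}{2335} = - \frac{36775}{2335} = \left(-36775\right) \frac{1}{2335} = - \frac{7355}{467}$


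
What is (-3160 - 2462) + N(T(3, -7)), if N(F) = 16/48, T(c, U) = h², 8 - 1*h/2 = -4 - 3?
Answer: -16865/3 ≈ -5621.7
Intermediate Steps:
h = 30 (h = 16 - 2*(-4 - 3) = 16 - 2*(-7) = 16 + 14 = 30)
T(c, U) = 900 (T(c, U) = 30² = 900)
N(F) = ⅓ (N(F) = 16*(1/48) = ⅓)
(-3160 - 2462) + N(T(3, -7)) = (-3160 - 2462) + ⅓ = -5622 + ⅓ = -16865/3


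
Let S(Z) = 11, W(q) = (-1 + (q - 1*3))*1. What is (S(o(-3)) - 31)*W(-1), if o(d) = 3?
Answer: 100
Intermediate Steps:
W(q) = -4 + q (W(q) = (-1 + (q - 3))*1 = (-1 + (-3 + q))*1 = (-4 + q)*1 = -4 + q)
(S(o(-3)) - 31)*W(-1) = (11 - 31)*(-4 - 1) = -20*(-5) = 100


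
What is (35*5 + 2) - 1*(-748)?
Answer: 925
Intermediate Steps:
(35*5 + 2) - 1*(-748) = (175 + 2) + 748 = 177 + 748 = 925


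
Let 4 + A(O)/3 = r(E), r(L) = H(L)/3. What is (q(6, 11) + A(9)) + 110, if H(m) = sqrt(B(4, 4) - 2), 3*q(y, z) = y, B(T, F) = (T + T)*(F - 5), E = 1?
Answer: 100 + I*sqrt(10) ≈ 100.0 + 3.1623*I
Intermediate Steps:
B(T, F) = 2*T*(-5 + F) (B(T, F) = (2*T)*(-5 + F) = 2*T*(-5 + F))
q(y, z) = y/3
H(m) = I*sqrt(10) (H(m) = sqrt(2*4*(-5 + 4) - 2) = sqrt(2*4*(-1) - 2) = sqrt(-8 - 2) = sqrt(-10) = I*sqrt(10))
r(L) = I*sqrt(10)/3 (r(L) = (I*sqrt(10))/3 = (I*sqrt(10))*(1/3) = I*sqrt(10)/3)
A(O) = -12 + I*sqrt(10) (A(O) = -12 + 3*(I*sqrt(10)/3) = -12 + I*sqrt(10))
(q(6, 11) + A(9)) + 110 = ((1/3)*6 + (-12 + I*sqrt(10))) + 110 = (2 + (-12 + I*sqrt(10))) + 110 = (-10 + I*sqrt(10)) + 110 = 100 + I*sqrt(10)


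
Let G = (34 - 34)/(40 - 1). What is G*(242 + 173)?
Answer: 0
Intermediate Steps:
G = 0 (G = 0/39 = 0*(1/39) = 0)
G*(242 + 173) = 0*(242 + 173) = 0*415 = 0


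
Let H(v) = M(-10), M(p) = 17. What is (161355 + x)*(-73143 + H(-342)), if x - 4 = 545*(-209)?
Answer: -3470121204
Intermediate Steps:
H(v) = 17
x = -113901 (x = 4 + 545*(-209) = 4 - 113905 = -113901)
(161355 + x)*(-73143 + H(-342)) = (161355 - 113901)*(-73143 + 17) = 47454*(-73126) = -3470121204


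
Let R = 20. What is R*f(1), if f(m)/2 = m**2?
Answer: 40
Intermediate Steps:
f(m) = 2*m**2
R*f(1) = 20*(2*1**2) = 20*(2*1) = 20*2 = 40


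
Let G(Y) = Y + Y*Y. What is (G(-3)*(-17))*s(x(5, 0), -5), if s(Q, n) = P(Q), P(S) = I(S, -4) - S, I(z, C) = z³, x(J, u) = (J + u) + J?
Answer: -100980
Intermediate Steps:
x(J, u) = u + 2*J
G(Y) = Y + Y²
P(S) = S³ - S
s(Q, n) = Q³ - Q
(G(-3)*(-17))*s(x(5, 0), -5) = (-3*(1 - 3)*(-17))*((0 + 2*5)³ - (0 + 2*5)) = (-3*(-2)*(-17))*((0 + 10)³ - (0 + 10)) = (6*(-17))*(10³ - 1*10) = -102*(1000 - 10) = -102*990 = -100980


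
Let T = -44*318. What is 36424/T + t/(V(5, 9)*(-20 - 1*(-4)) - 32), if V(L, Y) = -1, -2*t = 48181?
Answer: 84122873/55968 ≈ 1503.1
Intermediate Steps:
t = -48181/2 (t = -½*48181 = -48181/2 ≈ -24091.)
T = -13992
36424/T + t/(V(5, 9)*(-20 - 1*(-4)) - 32) = 36424/(-13992) - 48181/(2*(-(-20 - 1*(-4)) - 32)) = 36424*(-1/13992) - 48181/(2*(-(-20 + 4) - 32)) = -4553/1749 - 48181/(2*(-1*(-16) - 32)) = -4553/1749 - 48181/(2*(16 - 32)) = -4553/1749 - 48181/2/(-16) = -4553/1749 - 48181/2*(-1/16) = -4553/1749 + 48181/32 = 84122873/55968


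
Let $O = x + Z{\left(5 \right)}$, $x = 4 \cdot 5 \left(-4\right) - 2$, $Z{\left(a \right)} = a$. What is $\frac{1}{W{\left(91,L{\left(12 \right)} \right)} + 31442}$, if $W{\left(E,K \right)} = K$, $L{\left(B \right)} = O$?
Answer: $\frac{1}{31365} \approx 3.1883 \cdot 10^{-5}$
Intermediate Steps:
$x = -82$ ($x = 20 \left(-4\right) - 2 = -80 - 2 = -82$)
$O = -77$ ($O = -82 + 5 = -77$)
$L{\left(B \right)} = -77$
$\frac{1}{W{\left(91,L{\left(12 \right)} \right)} + 31442} = \frac{1}{-77 + 31442} = \frac{1}{31365}$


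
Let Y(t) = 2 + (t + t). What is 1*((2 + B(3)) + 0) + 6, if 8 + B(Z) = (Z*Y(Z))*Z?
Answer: 72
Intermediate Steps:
Y(t) = 2 + 2*t
B(Z) = -8 + Z²*(2 + 2*Z) (B(Z) = -8 + (Z*(2 + 2*Z))*Z = -8 + Z²*(2 + 2*Z))
1*((2 + B(3)) + 0) + 6 = 1*((2 + (-8 + 2*3²*(1 + 3))) + 0) + 6 = 1*((2 + (-8 + 2*9*4)) + 0) + 6 = 1*((2 + (-8 + 72)) + 0) + 6 = 1*((2 + 64) + 0) + 6 = 1*(66 + 0) + 6 = 1*66 + 6 = 66 + 6 = 72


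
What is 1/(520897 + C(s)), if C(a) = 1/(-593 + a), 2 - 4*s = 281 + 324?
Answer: 2975/1549668571 ≈ 1.9198e-6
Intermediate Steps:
s = -603/4 (s = ½ - (281 + 324)/4 = ½ - ¼*605 = ½ - 605/4 = -603/4 ≈ -150.75)
1/(520897 + C(s)) = 1/(520897 + 1/(-593 - 603/4)) = 1/(520897 + 1/(-2975/4)) = 1/(520897 - 4/2975) = 1/(1549668571/2975) = 2975/1549668571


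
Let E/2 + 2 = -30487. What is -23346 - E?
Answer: 37632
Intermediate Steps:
E = -60978 (E = -4 + 2*(-30487) = -4 - 60974 = -60978)
-23346 - E = -23346 - 1*(-60978) = -23346 + 60978 = 37632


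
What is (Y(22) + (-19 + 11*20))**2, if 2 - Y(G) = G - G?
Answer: 41209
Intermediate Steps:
Y(G) = 2 (Y(G) = 2 - (G - G) = 2 - 1*0 = 2 + 0 = 2)
(Y(22) + (-19 + 11*20))**2 = (2 + (-19 + 11*20))**2 = (2 + (-19 + 220))**2 = (2 + 201)**2 = 203**2 = 41209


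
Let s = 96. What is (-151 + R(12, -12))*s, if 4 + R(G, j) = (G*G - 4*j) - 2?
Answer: 3360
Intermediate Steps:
R(G, j) = -6 + G² - 4*j (R(G, j) = -4 + ((G*G - 4*j) - 2) = -4 + ((G² - 4*j) - 2) = -4 + (-2 + G² - 4*j) = -6 + G² - 4*j)
(-151 + R(12, -12))*s = (-151 + (-6 + 12² - 4*(-12)))*96 = (-151 + (-6 + 144 + 48))*96 = (-151 + 186)*96 = 35*96 = 3360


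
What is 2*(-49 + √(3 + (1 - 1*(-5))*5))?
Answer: -98 + 2*√33 ≈ -86.511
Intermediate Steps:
2*(-49 + √(3 + (1 - 1*(-5))*5)) = 2*(-49 + √(3 + (1 + 5)*5)) = 2*(-49 + √(3 + 6*5)) = 2*(-49 + √(3 + 30)) = 2*(-49 + √33) = -98 + 2*√33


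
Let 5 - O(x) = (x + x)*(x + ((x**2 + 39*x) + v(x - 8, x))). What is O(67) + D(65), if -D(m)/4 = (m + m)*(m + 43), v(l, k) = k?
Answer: -1025779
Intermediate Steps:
D(m) = -8*m*(43 + m) (D(m) = -4*(m + m)*(m + 43) = -4*2*m*(43 + m) = -8*m*(43 + m))
O(x) = 5 - 2*x*(x**2 + 41*x) (O(x) = 5 - (x + x)*(x + ((x**2 + 39*x) + x)) = 5 - 2*x*(x + (x**2 + 40*x)) = 5 - 2*x*(x**2 + 41*x))
O(67) + D(65) = (5 - 82*67**2 - 2*67**3) - 8*65*(43 + 65) = (5 - 82*4489 - 2*300763) - 8*65*108 = (5 - 368098 - 601526) - 56160 = -969619 - 56160 = -1025779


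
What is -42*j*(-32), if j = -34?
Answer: -45696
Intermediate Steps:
-42*j*(-32) = -42*(-34)*(-32) = 1428*(-32) = -45696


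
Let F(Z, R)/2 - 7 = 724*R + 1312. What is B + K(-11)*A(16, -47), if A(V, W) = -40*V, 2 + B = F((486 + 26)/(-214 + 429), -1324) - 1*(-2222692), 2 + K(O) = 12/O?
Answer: 3411696/11 ≈ 3.1015e+5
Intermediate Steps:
K(O) = -2 + 12/O
F(Z, R) = 2638 + 1448*R (F(Z, R) = 14 + 2*(724*R + 1312) = 14 + 2*(1312 + 724*R) = 14 + (2624 + 1448*R) = 2638 + 1448*R)
B = 308176 (B = -2 + ((2638 + 1448*(-1324)) - 1*(-2222692)) = -2 + ((2638 - 1917152) + 2222692) = -2 + (-1914514 + 2222692) = -2 + 308178 = 308176)
B + K(-11)*A(16, -47) = 308176 + (-2 + 12/(-11))*(-40*16) = 308176 + (-2 + 12*(-1/11))*(-640) = 308176 + (-2 - 12/11)*(-640) = 308176 - 34/11*(-640) = 308176 + 21760/11 = 3411696/11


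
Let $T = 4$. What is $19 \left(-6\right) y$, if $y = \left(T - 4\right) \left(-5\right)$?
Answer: $0$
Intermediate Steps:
$y = 0$ ($y = \left(4 - 4\right) \left(-5\right) = 0 \left(-5\right) = 0$)
$19 \left(-6\right) y = 19 \left(-6\right) 0 = \left(-114\right) 0 = 0$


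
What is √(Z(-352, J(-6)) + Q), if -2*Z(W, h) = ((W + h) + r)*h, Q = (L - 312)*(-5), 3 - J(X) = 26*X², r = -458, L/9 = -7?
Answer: I*√3244938/2 ≈ 900.69*I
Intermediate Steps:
L = -63 (L = 9*(-7) = -63)
J(X) = 3 - 26*X²
Q = 1875 (Q = (-63 - 312)*(-5) = -375*(-5) = 1875)
Z(W, h) = -h*(-458 + W + h)/2 (Z(W, h) = -((W + h) - 458)*h/2 = -(-458 + W + h)*h/2 = -h*(-458 + W + h)/2)
√(Z(-352, J(-6)) + Q) = √((3 - 26*(-6)²)*(458 - 1*(-352) - (3 - 26*(-6)²))/2 + 1875) = √((3 - 26*36)*(458 + 352 - (3 - 26*36))/2 + 1875) = √((3 - 936)*(458 + 352 - (3 - 936))/2 + 1875) = √((½)*(-933)*(458 + 352 - 1*(-933)) + 1875) = √((½)*(-933)*(458 + 352 + 933) + 1875) = √((½)*(-933)*1743 + 1875) = √(-1626219/2 + 1875) = √(-1622469/2) = I*√3244938/2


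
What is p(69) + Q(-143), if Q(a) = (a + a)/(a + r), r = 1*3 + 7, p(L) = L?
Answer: 9463/133 ≈ 71.150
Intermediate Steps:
r = 10 (r = 3 + 7 = 10)
Q(a) = 2*a/(10 + a) (Q(a) = (a + a)/(a + 10) = (2*a)/(10 + a) = 2*a/(10 + a))
p(69) + Q(-143) = 69 + 2*(-143)/(10 - 143) = 69 + 2*(-143)/(-133) = 69 + 2*(-143)*(-1/133) = 69 + 286/133 = 9463/133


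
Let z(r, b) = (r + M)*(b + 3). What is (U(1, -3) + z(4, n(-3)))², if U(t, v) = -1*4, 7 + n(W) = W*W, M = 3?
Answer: 961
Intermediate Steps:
n(W) = -7 + W² (n(W) = -7 + W*W = -7 + W²)
z(r, b) = (3 + b)*(3 + r) (z(r, b) = (r + 3)*(b + 3) = (3 + r)*(3 + b) = (3 + b)*(3 + r))
U(t, v) = -4
(U(1, -3) + z(4, n(-3)))² = (-4 + (9 + 3*(-7 + (-3)²) + 3*4 + (-7 + (-3)²)*4))² = (-4 + (9 + 3*(-7 + 9) + 12 + (-7 + 9)*4))² = (-4 + (9 + 3*2 + 12 + 2*4))² = (-4 + (9 + 6 + 12 + 8))² = (-4 + 35)² = 31² = 961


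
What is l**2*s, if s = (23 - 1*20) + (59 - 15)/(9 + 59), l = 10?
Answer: 6200/17 ≈ 364.71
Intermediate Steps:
s = 62/17 (s = (23 - 20) + 44/68 = 3 + 44*(1/68) = 3 + 11/17 = 62/17 ≈ 3.6471)
l**2*s = 10**2*(62/17) = 100*(62/17) = 6200/17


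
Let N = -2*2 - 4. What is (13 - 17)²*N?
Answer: -128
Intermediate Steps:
N = -8 (N = -4 - 4 = -8)
(13 - 17)²*N = (13 - 17)²*(-8) = (-4)²*(-8) = 16*(-8) = -128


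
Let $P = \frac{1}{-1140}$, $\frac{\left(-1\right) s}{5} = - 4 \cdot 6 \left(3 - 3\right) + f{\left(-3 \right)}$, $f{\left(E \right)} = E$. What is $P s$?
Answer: $- \frac{1}{76} \approx -0.013158$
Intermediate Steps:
$s = 15$ ($s = - 5 \left(- 4 \cdot 6 \left(3 - 3\right) - 3\right) = - 5 \left(- 4 \cdot 6 \cdot 0 - 3\right) = - 5 \left(\left(-4\right) 0 - 3\right) = - 5 \left(0 - 3\right) = \left(-5\right) \left(-3\right) = 15$)
$P = - \frac{1}{1140} \approx -0.00087719$
$P s = \left(- \frac{1}{1140}\right) 15 = - \frac{1}{76}$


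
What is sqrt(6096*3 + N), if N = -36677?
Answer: I*sqrt(18389) ≈ 135.61*I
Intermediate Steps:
sqrt(6096*3 + N) = sqrt(6096*3 - 36677) = sqrt(18288 - 36677) = sqrt(-18389) = I*sqrt(18389)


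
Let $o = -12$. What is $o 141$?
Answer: $-1692$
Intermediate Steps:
$o 141 = \left(-12\right) 141 = -1692$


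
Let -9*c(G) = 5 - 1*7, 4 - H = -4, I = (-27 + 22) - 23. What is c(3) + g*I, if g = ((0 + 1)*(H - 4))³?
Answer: -16126/9 ≈ -1791.8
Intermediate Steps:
I = -28 (I = -5 - 23 = -28)
H = 8 (H = 4 - 1*(-4) = 4 + 4 = 8)
c(G) = 2/9 (c(G) = -(5 - 1*7)/9 = -(5 - 7)/9 = -⅑*(-2) = 2/9)
g = 64 (g = ((0 + 1)*(8 - 4))³ = (1*4)³ = 4³ = 64)
c(3) + g*I = 2/9 + 64*(-28) = 2/9 - 1792 = -16126/9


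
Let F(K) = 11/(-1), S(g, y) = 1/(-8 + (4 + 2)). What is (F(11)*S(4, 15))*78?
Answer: 429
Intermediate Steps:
S(g, y) = -½ (S(g, y) = 1/(-8 + 6) = 1/(-2) = -½)
F(K) = -11 (F(K) = 11*(-1) = -11)
(F(11)*S(4, 15))*78 = -11*(-½)*78 = (11/2)*78 = 429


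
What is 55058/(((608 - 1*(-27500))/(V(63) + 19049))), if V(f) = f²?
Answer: 316831261/7027 ≈ 45088.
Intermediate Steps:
55058/(((608 - 1*(-27500))/(V(63) + 19049))) = 55058/(((608 - 1*(-27500))/(63² + 19049))) = 55058/(((608 + 27500)/(3969 + 19049))) = 55058/((28108/23018)) = 55058/((28108*(1/23018))) = 55058/(14054/11509) = 55058*(11509/14054) = 316831261/7027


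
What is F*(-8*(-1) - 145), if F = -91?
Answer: 12467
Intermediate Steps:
F*(-8*(-1) - 145) = -91*(-8*(-1) - 145) = -91*(8 - 145) = -91*(-137) = 12467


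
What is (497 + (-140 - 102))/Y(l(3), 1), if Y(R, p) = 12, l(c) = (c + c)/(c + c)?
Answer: 85/4 ≈ 21.250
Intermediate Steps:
l(c) = 1 (l(c) = (2*c)/((2*c)) = (2*c)*(1/(2*c)) = 1)
(497 + (-140 - 102))/Y(l(3), 1) = (497 + (-140 - 102))/12 = (497 - 242)/12 = (1/12)*255 = 85/4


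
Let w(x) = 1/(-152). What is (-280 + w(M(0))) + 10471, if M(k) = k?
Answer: 1549031/152 ≈ 10191.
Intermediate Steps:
w(x) = -1/152
(-280 + w(M(0))) + 10471 = (-280 - 1/152) + 10471 = -42561/152 + 10471 = 1549031/152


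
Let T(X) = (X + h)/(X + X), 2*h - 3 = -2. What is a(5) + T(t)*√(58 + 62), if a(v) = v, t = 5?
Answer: 5 + 11*√30/10 ≈ 11.025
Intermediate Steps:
h = ½ (h = 3/2 + (½)*(-2) = 3/2 - 1 = ½ ≈ 0.50000)
T(X) = (½ + X)/(2*X) (T(X) = (X + ½)/(X + X) = (½ + X)/((2*X)) = (½ + X)*(1/(2*X)) = (½ + X)/(2*X))
a(5) + T(t)*√(58 + 62) = 5 + ((¼)*(1 + 2*5)/5)*√(58 + 62) = 5 + ((¼)*(⅕)*(1 + 10))*√120 = 5 + ((¼)*(⅕)*11)*(2*√30) = 5 + 11*(2*√30)/20 = 5 + 11*√30/10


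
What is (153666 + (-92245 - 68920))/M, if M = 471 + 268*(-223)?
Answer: 7499/59293 ≈ 0.12647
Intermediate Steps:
M = -59293 (M = 471 - 59764 = -59293)
(153666 + (-92245 - 68920))/M = (153666 + (-92245 - 68920))/(-59293) = (153666 - 161165)*(-1/59293) = -7499*(-1/59293) = 7499/59293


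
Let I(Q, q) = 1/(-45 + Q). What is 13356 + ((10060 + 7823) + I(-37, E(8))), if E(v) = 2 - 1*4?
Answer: 2561597/82 ≈ 31239.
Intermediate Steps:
E(v) = -2 (E(v) = 2 - 4 = -2)
13356 + ((10060 + 7823) + I(-37, E(8))) = 13356 + ((10060 + 7823) + 1/(-45 - 37)) = 13356 + (17883 + 1/(-82)) = 13356 + (17883 - 1/82) = 13356 + 1466405/82 = 2561597/82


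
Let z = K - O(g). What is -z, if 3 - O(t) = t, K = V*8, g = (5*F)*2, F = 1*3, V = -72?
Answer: 549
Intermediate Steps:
F = 3
g = 30 (g = (5*3)*2 = 15*2 = 30)
K = -576 (K = -72*8 = -576)
O(t) = 3 - t
z = -549 (z = -576 - (3 - 1*30) = -576 - (3 - 30) = -576 - 1*(-27) = -576 + 27 = -549)
-z = -1*(-549) = 549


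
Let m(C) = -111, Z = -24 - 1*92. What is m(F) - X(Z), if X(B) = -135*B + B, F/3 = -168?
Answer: -15655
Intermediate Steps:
F = -504 (F = 3*(-168) = -504)
Z = -116 (Z = -24 - 92 = -116)
X(B) = -134*B
m(F) - X(Z) = -111 - (-134)*(-116) = -111 - 1*15544 = -111 - 15544 = -15655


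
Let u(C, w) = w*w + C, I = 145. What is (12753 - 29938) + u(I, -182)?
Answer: 16084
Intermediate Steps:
u(C, w) = C + w**2 (u(C, w) = w**2 + C = C + w**2)
(12753 - 29938) + u(I, -182) = (12753 - 29938) + (145 + (-182)**2) = -17185 + (145 + 33124) = -17185 + 33269 = 16084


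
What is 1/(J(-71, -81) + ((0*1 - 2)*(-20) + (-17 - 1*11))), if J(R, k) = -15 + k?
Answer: -1/84 ≈ -0.011905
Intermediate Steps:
1/(J(-71, -81) + ((0*1 - 2)*(-20) + (-17 - 1*11))) = 1/((-15 - 81) + ((0*1 - 2)*(-20) + (-17 - 1*11))) = 1/(-96 + ((0 - 2)*(-20) + (-17 - 11))) = 1/(-96 + (-2*(-20) - 28)) = 1/(-96 + (40 - 28)) = 1/(-96 + 12) = 1/(-84) = -1/84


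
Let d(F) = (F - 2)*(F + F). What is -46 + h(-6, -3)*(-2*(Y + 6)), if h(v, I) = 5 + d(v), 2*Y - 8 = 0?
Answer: -2066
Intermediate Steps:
Y = 4 (Y = 4 + (1/2)*0 = 4 + 0 = 4)
d(F) = 2*F*(-2 + F) (d(F) = (-2 + F)*(2*F) = 2*F*(-2 + F))
h(v, I) = 5 + 2*v*(-2 + v)
-46 + h(-6, -3)*(-2*(Y + 6)) = -46 + (5 + 2*(-6)*(-2 - 6))*(-2*(4 + 6)) = -46 + (5 + 2*(-6)*(-8))*(-2*10) = -46 + (5 + 96)*(-20) = -46 + 101*(-20) = -46 - 2020 = -2066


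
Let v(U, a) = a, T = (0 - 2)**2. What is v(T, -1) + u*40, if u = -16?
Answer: -641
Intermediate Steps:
T = 4 (T = (-2)**2 = 4)
v(T, -1) + u*40 = -1 - 16*40 = -1 - 640 = -641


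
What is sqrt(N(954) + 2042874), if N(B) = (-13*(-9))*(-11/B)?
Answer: sqrt(22953717106)/106 ≈ 1429.3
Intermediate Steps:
N(B) = -1287/B (N(B) = 117*(-11/B) = -1287/B)
sqrt(N(954) + 2042874) = sqrt(-1287/954 + 2042874) = sqrt(-1287*1/954 + 2042874) = sqrt(-143/106 + 2042874) = sqrt(216544501/106) = sqrt(22953717106)/106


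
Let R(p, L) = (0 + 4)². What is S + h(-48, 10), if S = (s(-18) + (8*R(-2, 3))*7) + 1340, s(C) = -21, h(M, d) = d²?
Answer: 2315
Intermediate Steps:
R(p, L) = 16 (R(p, L) = 4² = 16)
S = 2215 (S = (-21 + (8*16)*7) + 1340 = (-21 + 128*7) + 1340 = (-21 + 896) + 1340 = 875 + 1340 = 2215)
S + h(-48, 10) = 2215 + 10² = 2215 + 100 = 2315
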